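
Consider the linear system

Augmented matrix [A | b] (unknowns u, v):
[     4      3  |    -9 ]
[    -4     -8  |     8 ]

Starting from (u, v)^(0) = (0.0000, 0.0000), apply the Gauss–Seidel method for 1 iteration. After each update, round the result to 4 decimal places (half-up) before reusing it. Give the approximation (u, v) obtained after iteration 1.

(-2.2500, 0.1250)

Iteration 1:
  u = (-9 - (3)·0.0000) / (4) = -2.2500
  v = (8 - (-4)·-2.2500) / (-8) = 0.1250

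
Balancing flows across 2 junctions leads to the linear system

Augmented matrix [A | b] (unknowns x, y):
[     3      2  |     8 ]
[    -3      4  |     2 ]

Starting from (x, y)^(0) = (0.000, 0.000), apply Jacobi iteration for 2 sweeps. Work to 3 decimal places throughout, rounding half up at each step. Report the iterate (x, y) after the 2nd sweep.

(2.333, 2.500)

Iteration 1:
  x = (8 - (2)·0.000) / (3) = 2.667
  y = (2 - (-3)·0.000) / (4) = 0.500
Iteration 2:
  x = (8 - (2)·0.500) / (3) = 2.333
  y = (2 - (-3)·2.667) / (4) = 2.500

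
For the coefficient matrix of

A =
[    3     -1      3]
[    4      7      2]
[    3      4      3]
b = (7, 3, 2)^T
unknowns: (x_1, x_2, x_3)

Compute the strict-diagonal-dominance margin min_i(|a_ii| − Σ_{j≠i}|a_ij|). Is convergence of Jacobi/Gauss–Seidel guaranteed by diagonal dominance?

row 1: |3| − (1+3) = -1
row 2: |7| − (4+2) = 1
row 3: |3| − (3+4) = -4
minimum over rows = -4 → not strictly diagonally dominant

-4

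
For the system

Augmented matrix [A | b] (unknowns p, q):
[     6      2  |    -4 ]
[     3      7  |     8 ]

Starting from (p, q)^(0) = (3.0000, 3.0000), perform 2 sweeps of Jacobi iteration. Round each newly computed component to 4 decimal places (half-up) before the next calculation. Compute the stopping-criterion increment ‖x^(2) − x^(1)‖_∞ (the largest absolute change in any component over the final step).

2.0001

Iteration 1:
  p = (-4 - (2)·3.0000) / (6) = -1.6667
  q = (8 - (3)·3.0000) / (7) = -0.1429
Iteration 2:
  p = (-4 - (2)·-0.1429) / (6) = -0.6190
  q = (8 - (3)·-1.6667) / (7) = 1.8572
Change: (1.0477, 2.0001) → max |·| = 2.0001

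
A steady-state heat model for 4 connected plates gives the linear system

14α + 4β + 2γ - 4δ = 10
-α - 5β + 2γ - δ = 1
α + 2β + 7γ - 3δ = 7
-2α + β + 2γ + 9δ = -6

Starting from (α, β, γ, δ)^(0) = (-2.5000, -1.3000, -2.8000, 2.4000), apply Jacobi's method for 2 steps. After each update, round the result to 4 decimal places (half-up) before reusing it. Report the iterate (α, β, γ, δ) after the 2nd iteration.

(0.5617, 0.5597, 0.8660, -0.6524)

Iteration 1:
  α = (10 - (4)·-1.3000 - (2)·-2.8000 - (-4)·2.4000) / (14) = 2.1714
  β = (1 - (-1)·-2.5000 - (2)·-2.8000 - (-1)·2.4000) / (-5) = -1.3000
  γ = (7 - (1)·-2.5000 - (2)·-1.3000 - (-3)·2.4000) / (7) = 2.7571
  δ = (-6 - (-2)·-2.5000 - (1)·-1.3000 - (2)·-2.8000) / (9) = -0.4556
Iteration 2:
  α = (10 - (4)·-1.3000 - (2)·2.7571 - (-4)·-0.4556) / (14) = 0.5617
  β = (1 - (-1)·2.1714 - (2)·2.7571 - (-1)·-0.4556) / (-5) = 0.5597
  γ = (7 - (1)·2.1714 - (2)·-1.3000 - (-3)·-0.4556) / (7) = 0.8660
  δ = (-6 - (-2)·2.1714 - (1)·-1.3000 - (2)·2.7571) / (9) = -0.6524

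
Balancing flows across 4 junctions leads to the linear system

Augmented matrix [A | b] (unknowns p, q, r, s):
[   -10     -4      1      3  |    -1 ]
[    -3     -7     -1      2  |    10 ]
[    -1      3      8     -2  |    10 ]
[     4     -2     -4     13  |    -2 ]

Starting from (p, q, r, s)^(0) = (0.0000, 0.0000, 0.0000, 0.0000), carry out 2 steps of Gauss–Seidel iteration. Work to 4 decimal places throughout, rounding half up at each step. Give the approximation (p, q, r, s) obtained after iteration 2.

(0.9142, -2.0375, 2.1652, -0.0824)

Iteration 1:
  p = (-1 - (-4)·0.0000 - (1)·0.0000 - (3)·0.0000) / (-10) = 0.1000
  q = (10 - (-3)·0.1000 - (-1)·0.0000 - (2)·0.0000) / (-7) = -1.4714
  r = (10 - (-1)·0.1000 - (3)·-1.4714 - (-2)·0.0000) / (8) = 1.8143
  s = (-2 - (4)·0.1000 - (-2)·-1.4714 - (-4)·1.8143) / (13) = 0.1473
Iteration 2:
  p = (-1 - (-4)·-1.4714 - (1)·1.8143 - (3)·0.1473) / (-10) = 0.9142
  q = (10 - (-3)·0.9142 - (-1)·1.8143 - (2)·0.1473) / (-7) = -2.0375
  r = (10 - (-1)·0.9142 - (3)·-2.0375 - (-2)·0.1473) / (8) = 2.1652
  s = (-2 - (4)·0.9142 - (-2)·-2.0375 - (-4)·2.1652) / (13) = -0.0824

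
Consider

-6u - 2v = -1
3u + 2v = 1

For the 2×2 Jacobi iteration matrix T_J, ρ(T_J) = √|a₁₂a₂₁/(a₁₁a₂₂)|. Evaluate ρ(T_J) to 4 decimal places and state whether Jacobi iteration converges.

a₁₂a₂₁/(a₁₁a₂₂) = (-2)·(3) / ((-6)·(2)) = 0.500000
ρ = √|0.500000| = √0.500000 = 0.7071
ρ < 1, so Jacobi converges

0.7071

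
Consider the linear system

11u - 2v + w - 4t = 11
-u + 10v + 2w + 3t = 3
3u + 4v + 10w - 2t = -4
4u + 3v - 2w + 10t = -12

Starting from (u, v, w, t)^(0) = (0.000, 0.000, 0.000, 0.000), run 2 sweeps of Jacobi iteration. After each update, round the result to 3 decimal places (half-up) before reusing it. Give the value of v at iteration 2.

Iteration 1:
  u = (11 - (-2)·0.000 - (1)·0.000 - (-4)·0.000) / (11) = 1.000
  v = (3 - (-1)·0.000 - (2)·0.000 - (3)·0.000) / (10) = 0.300
  w = (-4 - (3)·0.000 - (4)·0.000 - (-2)·0.000) / (10) = -0.400
  t = (-12 - (4)·0.000 - (3)·0.000 - (-2)·0.000) / (10) = -1.200
Iteration 2:
  u = (11 - (-2)·0.300 - (1)·-0.400 - (-4)·-1.200) / (11) = 0.655
  v = (3 - (-1)·1.000 - (2)·-0.400 - (3)·-1.200) / (10) = 0.840
  w = (-4 - (3)·1.000 - (4)·0.300 - (-2)·-1.200) / (10) = -1.060
  t = (-12 - (4)·1.000 - (3)·0.300 - (-2)·-0.400) / (10) = -1.770

0.840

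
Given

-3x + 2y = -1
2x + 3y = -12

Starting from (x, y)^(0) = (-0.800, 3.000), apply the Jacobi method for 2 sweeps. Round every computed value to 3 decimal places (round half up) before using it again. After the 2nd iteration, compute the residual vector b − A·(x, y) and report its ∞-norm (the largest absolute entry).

Iteration 1:
  x = (-1 - (2)·3.000) / (-3) = 2.333
  y = (-12 - (2)·-0.800) / (3) = -3.467
Iteration 2:
  x = (-1 - (2)·-3.467) / (-3) = -1.978
  y = (-12 - (2)·2.333) / (3) = -5.555
Residual b − A·x = (4.176, 8.621); ∞-norm = 8.621

8.621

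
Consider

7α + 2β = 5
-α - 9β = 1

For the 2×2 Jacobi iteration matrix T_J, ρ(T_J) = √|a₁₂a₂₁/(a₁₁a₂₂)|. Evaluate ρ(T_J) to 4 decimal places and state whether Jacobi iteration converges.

0.1782

a₁₂a₂₁/(a₁₁a₂₂) = (2)·(-1) / ((7)·(-9)) = 0.031746
ρ = √|0.031746| = √0.031746 = 0.1782
ρ < 1, so Jacobi converges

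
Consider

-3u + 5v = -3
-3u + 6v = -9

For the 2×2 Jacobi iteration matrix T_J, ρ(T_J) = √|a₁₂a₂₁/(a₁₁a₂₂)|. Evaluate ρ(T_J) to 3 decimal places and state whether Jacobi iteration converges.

a₁₂a₂₁/(a₁₁a₂₂) = (5)·(-3) / ((-3)·(6)) = 0.833333
ρ = √|0.833333| = √0.833333 = 0.913
ρ < 1, so Jacobi converges

0.913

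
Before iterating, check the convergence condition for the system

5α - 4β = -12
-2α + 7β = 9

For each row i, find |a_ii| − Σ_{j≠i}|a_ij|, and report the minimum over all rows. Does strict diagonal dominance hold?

row 1: |5| − (4) = 1
row 2: |7| − (2) = 5
minimum over rows = 1 → strictly diagonally dominant (convergence guaranteed)

1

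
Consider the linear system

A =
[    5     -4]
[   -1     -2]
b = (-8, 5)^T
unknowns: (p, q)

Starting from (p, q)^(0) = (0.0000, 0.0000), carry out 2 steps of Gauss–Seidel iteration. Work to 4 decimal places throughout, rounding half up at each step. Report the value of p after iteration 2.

Iteration 1:
  p = (-8 - (-4)·0.0000) / (5) = -1.6000
  q = (5 - (-1)·-1.6000) / (-2) = -1.7000
Iteration 2:
  p = (-8 - (-4)·-1.7000) / (5) = -2.9600
  q = (5 - (-1)·-2.9600) / (-2) = -1.0200

-2.9600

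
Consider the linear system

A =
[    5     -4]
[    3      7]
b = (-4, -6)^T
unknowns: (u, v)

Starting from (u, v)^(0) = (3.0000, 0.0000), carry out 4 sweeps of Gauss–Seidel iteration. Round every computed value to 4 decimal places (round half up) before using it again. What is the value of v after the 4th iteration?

Iteration 1:
  u = (-4 - (-4)·0.0000) / (5) = -0.8000
  v = (-6 - (3)·-0.8000) / (7) = -0.5143
Iteration 2:
  u = (-4 - (-4)·-0.5143) / (5) = -1.2114
  v = (-6 - (3)·-1.2114) / (7) = -0.3380
Iteration 3:
  u = (-4 - (-4)·-0.3380) / (5) = -1.0704
  v = (-6 - (3)·-1.0704) / (7) = -0.3984
Iteration 4:
  u = (-4 - (-4)·-0.3984) / (5) = -1.1187
  v = (-6 - (3)·-1.1187) / (7) = -0.3777

-0.3777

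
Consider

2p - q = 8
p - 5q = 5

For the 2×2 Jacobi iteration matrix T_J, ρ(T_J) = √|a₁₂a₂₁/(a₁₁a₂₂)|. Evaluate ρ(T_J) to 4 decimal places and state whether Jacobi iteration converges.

a₁₂a₂₁/(a₁₁a₂₂) = (-1)·(1) / ((2)·(-5)) = 0.100000
ρ = √|0.100000| = √0.100000 = 0.3162
ρ < 1, so Jacobi converges

0.3162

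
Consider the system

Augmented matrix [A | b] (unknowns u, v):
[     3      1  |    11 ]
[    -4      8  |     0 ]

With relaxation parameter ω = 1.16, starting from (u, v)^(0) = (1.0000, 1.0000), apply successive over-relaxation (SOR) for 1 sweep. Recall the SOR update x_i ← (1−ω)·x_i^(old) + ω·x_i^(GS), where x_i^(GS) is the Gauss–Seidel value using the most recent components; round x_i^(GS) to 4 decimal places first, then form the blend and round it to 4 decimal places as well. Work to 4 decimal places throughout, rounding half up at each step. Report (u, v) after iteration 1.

(3.7066, 1.9898)

Iteration 1:
  u: GS value = (11 - (1)·1.0000) / (3) = 3.3333;  u ← (1−ω)·1.0000 + ω·3.3333 = 3.7066
  v: GS value = (0 - (-4)·3.7066) / (8) = 1.8533;  v ← (1−ω)·1.0000 + ω·1.8533 = 1.9898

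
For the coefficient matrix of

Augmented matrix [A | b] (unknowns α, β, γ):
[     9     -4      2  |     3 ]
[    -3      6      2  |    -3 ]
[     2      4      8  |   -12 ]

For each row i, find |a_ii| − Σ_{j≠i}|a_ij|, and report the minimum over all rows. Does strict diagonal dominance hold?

row 1: |9| − (4+2) = 3
row 2: |6| − (3+2) = 1
row 3: |8| − (2+4) = 2
minimum over rows = 1 → strictly diagonally dominant (convergence guaranteed)

1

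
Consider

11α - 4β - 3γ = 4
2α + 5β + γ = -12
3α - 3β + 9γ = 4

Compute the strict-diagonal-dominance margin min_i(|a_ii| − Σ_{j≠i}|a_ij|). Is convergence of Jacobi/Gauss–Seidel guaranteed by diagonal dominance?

2

row 1: |11| − (4+3) = 4
row 2: |5| − (2+1) = 2
row 3: |9| − (3+3) = 3
minimum over rows = 2 → strictly diagonally dominant (convergence guaranteed)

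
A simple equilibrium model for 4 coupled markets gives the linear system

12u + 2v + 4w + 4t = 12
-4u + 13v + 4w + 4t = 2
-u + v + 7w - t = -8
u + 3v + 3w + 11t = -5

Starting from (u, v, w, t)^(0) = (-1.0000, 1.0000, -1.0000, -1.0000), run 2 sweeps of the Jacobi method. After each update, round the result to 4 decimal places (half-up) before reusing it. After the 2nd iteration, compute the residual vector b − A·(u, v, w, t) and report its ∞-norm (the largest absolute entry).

3.9004

Iteration 1:
  u = (12 - (2)·1.0000 - (4)·-1.0000 - (4)·-1.0000) / (12) = 1.5000
  v = (2 - (-4)·-1.0000 - (4)·-1.0000 - (4)·-1.0000) / (13) = 0.4615
  w = (-8 - (-1)·-1.0000 - (1)·1.0000 - (-1)·-1.0000) / (7) = -1.5714
  t = (-5 - (1)·-1.0000 - (3)·1.0000 - (3)·-1.0000) / (11) = -0.3636
Iteration 2:
  u = (12 - (2)·0.4615 - (4)·-1.5714 - (4)·-0.3636) / (12) = 1.5681
  v = (2 - (-4)·1.5000 - (4)·-1.5714 - (4)·-0.3636) / (13) = 1.2108
  w = (-8 - (-1)·1.5000 - (1)·0.4615 - (-1)·-0.3636) / (7) = -1.0464
  t = (-5 - (1)·1.5000 - (3)·0.4615 - (3)·-1.5714) / (11) = -0.2882
Residual b − A·x = (-3.9004, -2.1296, -0.6061, -3.8911); ∞-norm = 3.9004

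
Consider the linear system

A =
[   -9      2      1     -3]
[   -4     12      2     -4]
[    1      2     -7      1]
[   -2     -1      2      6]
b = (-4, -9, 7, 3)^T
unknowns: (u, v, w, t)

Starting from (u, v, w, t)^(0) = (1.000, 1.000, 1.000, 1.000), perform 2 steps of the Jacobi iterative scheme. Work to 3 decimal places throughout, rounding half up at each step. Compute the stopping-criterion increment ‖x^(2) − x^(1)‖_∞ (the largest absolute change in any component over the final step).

0.484

Iteration 1:
  u = (-4 - (2)·1.000 - (1)·1.000 - (-3)·1.000) / (-9) = 0.444
  v = (-9 - (-4)·1.000 - (2)·1.000 - (-4)·1.000) / (12) = -0.250
  w = (7 - (1)·1.000 - (2)·1.000 - (1)·1.000) / (-7) = -0.429
  t = (3 - (-2)·1.000 - (-1)·1.000 - (2)·1.000) / (6) = 0.667
Iteration 2:
  u = (-4 - (2)·-0.250 - (1)·-0.429 - (-3)·0.667) / (-9) = 0.119
  v = (-9 - (-4)·0.444 - (2)·-0.429 - (-4)·0.667) / (12) = -0.308
  w = (7 - (1)·0.444 - (2)·-0.250 - (1)·0.667) / (-7) = -0.913
  t = (3 - (-2)·0.444 - (-1)·-0.250 - (2)·-0.429) / (6) = 0.749
Change: (-0.325, -0.058, -0.484, 0.082) → max |·| = 0.484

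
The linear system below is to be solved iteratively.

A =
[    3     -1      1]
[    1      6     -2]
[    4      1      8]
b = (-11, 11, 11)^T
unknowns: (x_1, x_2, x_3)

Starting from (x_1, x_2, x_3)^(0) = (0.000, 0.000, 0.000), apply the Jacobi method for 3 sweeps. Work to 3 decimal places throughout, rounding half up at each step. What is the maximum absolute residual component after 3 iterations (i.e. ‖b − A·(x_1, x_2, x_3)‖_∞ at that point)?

0.719

Iteration 1:
  x_1 = (-11 - (-1)·0.000 - (1)·0.000) / (3) = -3.667
  x_2 = (11 - (1)·0.000 - (-2)·0.000) / (6) = 1.833
  x_3 = (11 - (4)·0.000 - (1)·0.000) / (8) = 1.375
Iteration 2:
  x_1 = (-11 - (-1)·1.833 - (1)·1.375) / (3) = -3.514
  x_2 = (11 - (1)·-3.667 - (-2)·1.375) / (6) = 2.903
  x_3 = (11 - (4)·-3.667 - (1)·1.833) / (8) = 2.979
Iteration 3:
  x_1 = (-11 - (-1)·2.903 - (1)·2.979) / (3) = -3.692
  x_2 = (11 - (1)·-3.514 - (-2)·2.979) / (6) = 3.412
  x_3 = (11 - (4)·-3.514 - (1)·2.903) / (8) = 2.769
Residual b − A·x = (0.719, -0.242, 0.204); ∞-norm = 0.719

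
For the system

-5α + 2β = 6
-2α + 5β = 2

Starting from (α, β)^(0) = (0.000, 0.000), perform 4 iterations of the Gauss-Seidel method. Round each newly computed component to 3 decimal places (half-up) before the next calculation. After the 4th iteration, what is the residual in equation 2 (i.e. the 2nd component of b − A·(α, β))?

Iteration 1:
  α = (6 - (2)·0.000) / (-5) = -1.200
  β = (2 - (-2)·-1.200) / (5) = -0.080
Iteration 2:
  α = (6 - (2)·-0.080) / (-5) = -1.232
  β = (2 - (-2)·-1.232) / (5) = -0.093
Iteration 3:
  α = (6 - (2)·-0.093) / (-5) = -1.237
  β = (2 - (-2)·-1.237) / (5) = -0.095
Iteration 4:
  α = (6 - (2)·-0.095) / (-5) = -1.238
  β = (2 - (-2)·-1.238) / (5) = -0.095
Residual b − A·x = (0.000, -0.001)

-0.001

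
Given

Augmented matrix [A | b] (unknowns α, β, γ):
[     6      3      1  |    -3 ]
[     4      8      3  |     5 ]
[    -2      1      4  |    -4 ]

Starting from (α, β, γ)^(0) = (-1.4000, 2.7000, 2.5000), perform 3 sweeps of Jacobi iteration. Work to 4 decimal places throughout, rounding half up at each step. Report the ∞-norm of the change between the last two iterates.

Iteration 1:
  α = (-3 - (3)·2.7000 - (1)·2.5000) / (6) = -2.2667
  β = (5 - (4)·-1.4000 - (3)·2.5000) / (8) = 0.3875
  γ = (-4 - (-2)·-1.4000 - (1)·2.7000) / (4) = -2.3750
Iteration 2:
  α = (-3 - (3)·0.3875 - (1)·-2.3750) / (6) = -0.2979
  β = (5 - (4)·-2.2667 - (3)·-2.3750) / (8) = 2.6490
  γ = (-4 - (-2)·-2.2667 - (1)·0.3875) / (4) = -2.2302
Iteration 3:
  α = (-3 - (3)·2.6490 - (1)·-2.2302) / (6) = -1.4528
  β = (5 - (4)·-0.2979 - (3)·-2.2302) / (8) = 1.6103
  γ = (-4 - (-2)·-0.2979 - (1)·2.6490) / (4) = -1.8112
Change: (-1.1549, -1.0387, 0.4190) → max |·| = 1.1549

1.1549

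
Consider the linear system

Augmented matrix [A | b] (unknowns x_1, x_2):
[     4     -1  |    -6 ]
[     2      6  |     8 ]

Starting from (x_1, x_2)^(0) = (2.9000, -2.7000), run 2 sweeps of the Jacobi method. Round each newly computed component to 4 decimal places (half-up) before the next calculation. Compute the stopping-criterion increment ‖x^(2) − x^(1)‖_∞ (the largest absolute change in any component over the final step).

1.6916

Iteration 1:
  x_1 = (-6 - (-1)·-2.7000) / (4) = -2.1750
  x_2 = (8 - (2)·2.9000) / (6) = 0.3667
Iteration 2:
  x_1 = (-6 - (-1)·0.3667) / (4) = -1.4083
  x_2 = (8 - (2)·-2.1750) / (6) = 2.0583
Change: (0.7667, 1.6916) → max |·| = 1.6916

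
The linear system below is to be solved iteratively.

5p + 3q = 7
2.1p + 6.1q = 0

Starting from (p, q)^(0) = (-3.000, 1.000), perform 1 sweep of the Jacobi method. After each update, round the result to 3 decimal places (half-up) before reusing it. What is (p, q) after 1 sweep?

(0.800, 1.033)

Iteration 1:
  p = (7 - (3)·1.000) / (5) = 0.800
  q = (0 - (2.1)·-3.000) / (6.1) = 1.033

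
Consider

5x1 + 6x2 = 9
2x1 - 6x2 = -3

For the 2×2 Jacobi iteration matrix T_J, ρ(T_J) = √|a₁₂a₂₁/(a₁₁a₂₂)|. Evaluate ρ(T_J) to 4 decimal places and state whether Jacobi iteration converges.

a₁₂a₂₁/(a₁₁a₂₂) = (6)·(2) / ((5)·(-6)) = -0.400000
ρ = √|-0.400000| = √0.400000 = 0.6325
ρ < 1, so Jacobi converges

0.6325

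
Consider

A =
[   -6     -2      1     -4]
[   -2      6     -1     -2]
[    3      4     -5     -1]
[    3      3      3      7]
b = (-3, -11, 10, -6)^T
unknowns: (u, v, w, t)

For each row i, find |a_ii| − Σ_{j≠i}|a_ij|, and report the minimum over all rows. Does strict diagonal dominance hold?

-3

row 1: |-6| − (2+1+4) = -1
row 2: |6| − (2+1+2) = 1
row 3: |-5| − (3+4+1) = -3
row 4: |7| − (3+3+3) = -2
minimum over rows = -3 → not strictly diagonally dominant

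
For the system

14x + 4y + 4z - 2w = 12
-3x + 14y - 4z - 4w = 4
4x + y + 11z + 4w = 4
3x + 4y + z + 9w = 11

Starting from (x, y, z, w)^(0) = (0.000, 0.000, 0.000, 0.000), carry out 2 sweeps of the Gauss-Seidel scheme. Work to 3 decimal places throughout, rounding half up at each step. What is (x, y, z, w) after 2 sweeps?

Iteration 1:
  x = (12 - (4)·0.000 - (4)·0.000 - (-2)·0.000) / (14) = 0.857
  y = (4 - (-3)·0.857 - (-4)·0.000 - (-4)·0.000) / (14) = 0.469
  z = (4 - (4)·0.857 - (1)·0.469 - (4)·0.000) / (11) = 0.009
  w = (11 - (3)·0.857 - (4)·0.469 - (1)·0.009) / (9) = 0.727
Iteration 2:
  x = (12 - (4)·0.469 - (4)·0.009 - (-2)·0.727) / (14) = 0.824
  y = (4 - (-3)·0.824 - (-4)·0.009 - (-4)·0.727) / (14) = 0.673
  z = (4 - (4)·0.824 - (1)·0.673 - (4)·0.727) / (11) = -0.262
  w = (11 - (3)·0.824 - (4)·0.673 - (1)·-0.262) / (9) = 0.678

(0.824, 0.673, -0.262, 0.678)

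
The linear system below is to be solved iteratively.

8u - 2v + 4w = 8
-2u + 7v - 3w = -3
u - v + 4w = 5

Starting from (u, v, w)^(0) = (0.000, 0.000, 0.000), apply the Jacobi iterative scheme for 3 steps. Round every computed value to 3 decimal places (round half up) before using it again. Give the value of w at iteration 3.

Iteration 1:
  u = (8 - (-2)·0.000 - (4)·0.000) / (8) = 1.000
  v = (-3 - (-2)·0.000 - (-3)·0.000) / (7) = -0.429
  w = (5 - (1)·0.000 - (-1)·0.000) / (4) = 1.250
Iteration 2:
  u = (8 - (-2)·-0.429 - (4)·1.250) / (8) = 0.268
  v = (-3 - (-2)·1.000 - (-3)·1.250) / (7) = 0.393
  w = (5 - (1)·1.000 - (-1)·-0.429) / (4) = 0.893
Iteration 3:
  u = (8 - (-2)·0.393 - (4)·0.893) / (8) = 0.652
  v = (-3 - (-2)·0.268 - (-3)·0.893) / (7) = 0.031
  w = (5 - (1)·0.268 - (-1)·0.393) / (4) = 1.281

1.281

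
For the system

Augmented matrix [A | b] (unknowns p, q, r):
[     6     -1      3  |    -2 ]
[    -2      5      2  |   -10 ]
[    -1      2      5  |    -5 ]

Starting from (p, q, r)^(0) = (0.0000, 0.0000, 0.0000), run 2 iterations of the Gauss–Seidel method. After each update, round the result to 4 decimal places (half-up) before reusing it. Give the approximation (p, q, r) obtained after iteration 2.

Iteration 1:
  p = (-2 - (-1)·0.0000 - (3)·0.0000) / (6) = -0.3333
  q = (-10 - (-2)·-0.3333 - (2)·0.0000) / (5) = -2.1333
  r = (-5 - (-1)·-0.3333 - (2)·-2.1333) / (5) = -0.2133
Iteration 2:
  p = (-2 - (-1)·-2.1333 - (3)·-0.2133) / (6) = -0.5822
  q = (-10 - (-2)·-0.5822 - (2)·-0.2133) / (5) = -2.1476
  r = (-5 - (-1)·-0.5822 - (2)·-2.1476) / (5) = -0.2574

(-0.5822, -2.1476, -0.2574)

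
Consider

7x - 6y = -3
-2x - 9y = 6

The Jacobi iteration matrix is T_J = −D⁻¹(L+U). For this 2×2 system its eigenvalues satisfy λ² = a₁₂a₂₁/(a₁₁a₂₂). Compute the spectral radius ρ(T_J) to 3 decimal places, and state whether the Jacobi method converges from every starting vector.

a₁₂a₂₁/(a₁₁a₂₂) = (-6)·(-2) / ((7)·(-9)) = -0.190476
ρ = √|-0.190476| = √0.190476 = 0.436
ρ < 1, so Jacobi converges

0.436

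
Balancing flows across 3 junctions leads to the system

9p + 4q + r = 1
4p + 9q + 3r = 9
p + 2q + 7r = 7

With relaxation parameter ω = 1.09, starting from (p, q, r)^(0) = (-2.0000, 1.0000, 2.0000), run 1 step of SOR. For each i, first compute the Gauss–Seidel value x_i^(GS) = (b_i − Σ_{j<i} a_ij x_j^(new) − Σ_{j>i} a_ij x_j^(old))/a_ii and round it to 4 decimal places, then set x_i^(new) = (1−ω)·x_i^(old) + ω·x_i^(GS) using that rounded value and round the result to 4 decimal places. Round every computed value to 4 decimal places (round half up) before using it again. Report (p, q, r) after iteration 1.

(-0.4256, 0.4795, 0.8269)

Iteration 1:
  p: GS value = (1 - (4)·1.0000 - (1)·2.0000) / (9) = -0.5556;  p ← (1−ω)·-2.0000 + ω·-0.5556 = -0.4256
  q: GS value = (9 - (4)·-0.4256 - (3)·2.0000) / (9) = 0.5225;  q ← (1−ω)·1.0000 + ω·0.5225 = 0.4795
  r: GS value = (7 - (1)·-0.4256 - (2)·0.4795) / (7) = 0.9238;  r ← (1−ω)·2.0000 + ω·0.9238 = 0.8269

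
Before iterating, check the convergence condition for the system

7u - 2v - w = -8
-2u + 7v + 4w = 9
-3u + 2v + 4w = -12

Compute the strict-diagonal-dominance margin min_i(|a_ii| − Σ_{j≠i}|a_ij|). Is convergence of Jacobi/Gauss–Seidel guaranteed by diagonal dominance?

row 1: |7| − (2+1) = 4
row 2: |7| − (2+4) = 1
row 3: |4| − (3+2) = -1
minimum over rows = -1 → not strictly diagonally dominant

-1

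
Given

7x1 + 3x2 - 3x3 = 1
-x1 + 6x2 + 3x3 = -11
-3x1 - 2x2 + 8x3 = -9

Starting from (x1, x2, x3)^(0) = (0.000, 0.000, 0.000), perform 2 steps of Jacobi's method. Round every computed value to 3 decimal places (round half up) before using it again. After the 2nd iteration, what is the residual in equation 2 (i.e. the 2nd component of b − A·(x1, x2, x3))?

1.518

Iteration 1:
  x1 = (1 - (3)·0.000 - (-3)·0.000) / (7) = 0.143
  x2 = (-11 - (-1)·0.000 - (3)·0.000) / (6) = -1.833
  x3 = (-9 - (-3)·0.000 - (-2)·0.000) / (8) = -1.125
Iteration 2:
  x1 = (1 - (3)·-1.833 - (-3)·-1.125) / (7) = 0.446
  x2 = (-11 - (-1)·0.143 - (3)·-1.125) / (6) = -1.247
  x3 = (-9 - (-3)·0.143 - (-2)·-1.833) / (8) = -1.530
Residual b − A·x = (-2.971, 1.518, 2.084)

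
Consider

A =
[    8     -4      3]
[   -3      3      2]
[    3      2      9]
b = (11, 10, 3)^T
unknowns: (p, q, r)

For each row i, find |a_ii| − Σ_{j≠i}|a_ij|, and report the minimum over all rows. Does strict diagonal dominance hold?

-2

row 1: |8| − (4+3) = 1
row 2: |3| − (3+2) = -2
row 3: |9| − (3+2) = 4
minimum over rows = -2 → not strictly diagonally dominant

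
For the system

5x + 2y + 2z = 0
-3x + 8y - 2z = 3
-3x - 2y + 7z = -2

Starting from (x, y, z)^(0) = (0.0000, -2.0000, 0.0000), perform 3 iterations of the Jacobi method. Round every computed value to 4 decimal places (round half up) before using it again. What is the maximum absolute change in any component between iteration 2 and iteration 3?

0.4428

Iteration 1:
  x = (0 - (2)·-2.0000 - (2)·0.0000) / (5) = 0.8000
  y = (3 - (-3)·0.0000 - (-2)·0.0000) / (8) = 0.3750
  z = (-2 - (-3)·0.0000 - (-2)·-2.0000) / (7) = -0.8571
Iteration 2:
  x = (0 - (2)·0.3750 - (2)·-0.8571) / (5) = 0.1928
  y = (3 - (-3)·0.8000 - (-2)·-0.8571) / (8) = 0.4607
  z = (-2 - (-3)·0.8000 - (-2)·0.3750) / (7) = 0.1643
Iteration 3:
  x = (0 - (2)·0.4607 - (2)·0.1643) / (5) = -0.2500
  y = (3 - (-3)·0.1928 - (-2)·0.1643) / (8) = 0.4884
  z = (-2 - (-3)·0.1928 - (-2)·0.4607) / (7) = -0.0715
Change: (-0.4428, 0.0277, -0.2358) → max |·| = 0.4428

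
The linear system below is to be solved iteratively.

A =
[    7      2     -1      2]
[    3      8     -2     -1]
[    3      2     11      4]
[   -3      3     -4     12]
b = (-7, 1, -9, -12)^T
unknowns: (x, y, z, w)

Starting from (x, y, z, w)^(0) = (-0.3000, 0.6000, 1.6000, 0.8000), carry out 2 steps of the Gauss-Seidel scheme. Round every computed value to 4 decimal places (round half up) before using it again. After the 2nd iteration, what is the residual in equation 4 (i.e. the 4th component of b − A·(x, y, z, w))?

Iteration 1:
  x = (-7 - (2)·0.6000 - (-1)·1.6000 - (2)·0.8000) / (7) = -1.1714
  y = (1 - (3)·-1.1714 - (-2)·1.6000 - (-1)·0.8000) / (8) = 1.0643
  z = (-9 - (3)·-1.1714 - (2)·1.0643 - (4)·0.8000) / (11) = -0.9831
  w = (-12 - (-3)·-1.1714 - (3)·1.0643 - (-4)·-0.9831) / (12) = -1.8866
Iteration 2:
  x = (-7 - (2)·1.0643 - (-1)·-0.9831 - (2)·-1.8866) / (7) = -0.9055
  y = (1 - (3)·-0.9055 - (-2)·-0.9831 - (-1)·-1.8866) / (8) = -0.0170
  z = (-9 - (3)·-0.9055 - (2)·-0.0170 - (4)·-1.8866) / (11) = 0.1179
  w = (-12 - (-3)·-0.9055 - (3)·-0.0170 - (-4)·0.1179) / (12) = -1.1828
Residual b − A·x = (1.8560, 2.9055, -2.8152, -0.0003)

-0.0003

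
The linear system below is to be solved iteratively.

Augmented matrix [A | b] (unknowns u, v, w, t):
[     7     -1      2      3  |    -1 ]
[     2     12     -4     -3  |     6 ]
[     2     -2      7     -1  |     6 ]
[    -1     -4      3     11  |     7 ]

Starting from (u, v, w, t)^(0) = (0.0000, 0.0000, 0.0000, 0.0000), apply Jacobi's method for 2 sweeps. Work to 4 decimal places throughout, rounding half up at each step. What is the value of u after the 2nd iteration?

Iteration 1:
  u = (-1 - (-1)·0.0000 - (2)·0.0000 - (3)·0.0000) / (7) = -0.1429
  v = (6 - (2)·0.0000 - (-4)·0.0000 - (-3)·0.0000) / (12) = 0.5000
  w = (6 - (2)·0.0000 - (-2)·0.0000 - (-1)·0.0000) / (7) = 0.8571
  t = (7 - (-1)·0.0000 - (-4)·0.0000 - (3)·0.0000) / (11) = 0.6364
Iteration 2:
  u = (-1 - (-1)·0.5000 - (2)·0.8571 - (3)·0.6364) / (7) = -0.5891
  v = (6 - (2)·-0.1429 - (-4)·0.8571 - (-3)·0.6364) / (12) = 0.9686
  w = (6 - (2)·-0.1429 - (-2)·0.5000 - (-1)·0.6364) / (7) = 1.1317
  t = (7 - (-1)·-0.1429 - (-4)·0.5000 - (3)·0.8571) / (11) = 0.5714

-0.5891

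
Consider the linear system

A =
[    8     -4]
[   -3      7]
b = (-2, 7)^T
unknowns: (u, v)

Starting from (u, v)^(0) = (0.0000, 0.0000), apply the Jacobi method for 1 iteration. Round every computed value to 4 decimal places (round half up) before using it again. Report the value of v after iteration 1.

Iteration 1:
  u = (-2 - (-4)·0.0000) / (8) = -0.2500
  v = (7 - (-3)·0.0000) / (7) = 1.0000

1.0000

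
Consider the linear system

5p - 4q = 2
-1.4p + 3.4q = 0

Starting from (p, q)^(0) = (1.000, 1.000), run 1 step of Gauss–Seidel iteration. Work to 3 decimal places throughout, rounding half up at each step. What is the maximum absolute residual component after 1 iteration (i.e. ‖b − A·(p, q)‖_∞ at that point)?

2.024

Iteration 1:
  p = (2 - (-4)·1.000) / (5) = 1.200
  q = (0 - (-1.4)·1.200) / (3.4) = 0.494
Residual b − A·x = (-2.024, 0.000); ∞-norm = 2.024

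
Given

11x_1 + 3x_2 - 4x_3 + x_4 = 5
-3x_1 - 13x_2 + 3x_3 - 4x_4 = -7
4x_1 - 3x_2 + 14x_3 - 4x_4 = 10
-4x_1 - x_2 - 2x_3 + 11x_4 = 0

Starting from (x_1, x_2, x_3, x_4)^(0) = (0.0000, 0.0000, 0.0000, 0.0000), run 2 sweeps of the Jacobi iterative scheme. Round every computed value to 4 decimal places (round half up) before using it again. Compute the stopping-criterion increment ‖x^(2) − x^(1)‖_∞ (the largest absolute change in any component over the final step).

0.3441

Iteration 1:
  x_1 = (5 - (3)·0.0000 - (-4)·0.0000 - (1)·0.0000) / (11) = 0.4545
  x_2 = (-7 - (-3)·0.0000 - (3)·0.0000 - (-4)·0.0000) / (-13) = 0.5385
  x_3 = (10 - (4)·0.0000 - (-3)·0.0000 - (-4)·0.0000) / (14) = 0.7143
  x_4 = (0 - (-4)·0.0000 - (-1)·0.0000 - (-2)·0.0000) / (11) = 0.0000
Iteration 2:
  x_1 = (5 - (3)·0.5385 - (-4)·0.7143 - (1)·0.0000) / (11) = 0.5674
  x_2 = (-7 - (-3)·0.4545 - (3)·0.7143 - (-4)·0.0000) / (-13) = 0.5984
  x_3 = (10 - (4)·0.4545 - (-3)·0.5385 - (-4)·0.0000) / (14) = 0.6998
  x_4 = (0 - (-4)·0.4545 - (-1)·0.5385 - (-2)·0.7143) / (11) = 0.3441
Change: (0.1129, 0.0599, -0.0145, 0.3441) → max |·| = 0.3441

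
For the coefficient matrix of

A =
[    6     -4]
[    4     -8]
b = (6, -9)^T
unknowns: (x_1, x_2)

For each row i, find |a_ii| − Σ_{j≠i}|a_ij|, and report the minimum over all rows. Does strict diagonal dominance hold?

2

row 1: |6| − (4) = 2
row 2: |-8| − (4) = 4
minimum over rows = 2 → strictly diagonally dominant (convergence guaranteed)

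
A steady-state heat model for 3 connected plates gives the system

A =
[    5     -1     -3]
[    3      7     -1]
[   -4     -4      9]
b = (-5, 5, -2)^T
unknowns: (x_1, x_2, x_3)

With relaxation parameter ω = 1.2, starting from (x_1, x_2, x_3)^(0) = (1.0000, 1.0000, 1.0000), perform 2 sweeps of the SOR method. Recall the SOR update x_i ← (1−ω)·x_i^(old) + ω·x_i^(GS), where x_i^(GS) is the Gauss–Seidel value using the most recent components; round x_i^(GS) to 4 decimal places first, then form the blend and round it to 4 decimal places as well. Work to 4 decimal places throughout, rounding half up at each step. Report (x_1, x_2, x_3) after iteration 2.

(-0.9588, 1.1155, -0.1554)

Iteration 1:
  x_1: GS value = (-5 - (-1)·1.0000 - (-3)·1.0000) / (5) = -0.2000;  x_1 ← (1−ω)·1.0000 + ω·-0.2000 = -0.4400
  x_2: GS value = (5 - (3)·-0.4400 - (-1)·1.0000) / (7) = 1.0457;  x_2 ← (1−ω)·1.0000 + ω·1.0457 = 1.0548
  x_3: GS value = (-2 - (-4)·-0.4400 - (-4)·1.0548) / (9) = 0.0510;  x_3 ← (1−ω)·1.0000 + ω·0.0510 = -0.1388
Iteration 2:
  x_1: GS value = (-5 - (-1)·1.0548 - (-3)·-0.1388) / (5) = -0.8723;  x_1 ← (1−ω)·-0.4400 + ω·-0.8723 = -0.9588
  x_2: GS value = (5 - (3)·-0.9588 - (-1)·-0.1388) / (7) = 1.1054;  x_2 ← (1−ω)·1.0548 + ω·1.1054 = 1.1155
  x_3: GS value = (-2 - (-4)·-0.9588 - (-4)·1.1155) / (9) = -0.1526;  x_3 ← (1−ω)·-0.1388 + ω·-0.1526 = -0.1554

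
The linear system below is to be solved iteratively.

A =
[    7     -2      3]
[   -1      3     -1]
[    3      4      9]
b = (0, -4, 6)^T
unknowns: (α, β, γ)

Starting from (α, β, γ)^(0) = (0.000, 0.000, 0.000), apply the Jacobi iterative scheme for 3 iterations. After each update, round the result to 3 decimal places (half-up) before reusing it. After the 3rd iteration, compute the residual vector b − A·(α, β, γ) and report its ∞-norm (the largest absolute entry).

0.668

Iteration 1:
  α = (0 - (-2)·0.000 - (3)·0.000) / (7) = 0.000
  β = (-4 - (-1)·0.000 - (-1)·0.000) / (3) = -1.333
  γ = (6 - (3)·0.000 - (4)·0.000) / (9) = 0.667
Iteration 2:
  α = (0 - (-2)·-1.333 - (3)·0.667) / (7) = -0.667
  β = (-4 - (-1)·0.000 - (-1)·0.667) / (3) = -1.111
  γ = (6 - (3)·0.000 - (4)·-1.333) / (9) = 1.259
Iteration 3:
  α = (0 - (-2)·-1.111 - (3)·1.259) / (7) = -0.857
  β = (-4 - (-1)·-0.667 - (-1)·1.259) / (3) = -1.136
  γ = (6 - (3)·-0.667 - (4)·-1.111) / (9) = 1.383
Residual b − A·x = (-0.422, -0.066, 0.668); ∞-norm = 0.668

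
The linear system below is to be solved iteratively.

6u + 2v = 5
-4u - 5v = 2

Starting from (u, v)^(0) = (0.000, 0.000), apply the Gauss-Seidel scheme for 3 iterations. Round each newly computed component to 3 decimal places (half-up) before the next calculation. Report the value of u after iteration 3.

1.284

Iteration 1:
  u = (5 - (2)·0.000) / (6) = 0.833
  v = (2 - (-4)·0.833) / (-5) = -1.066
Iteration 2:
  u = (5 - (2)·-1.066) / (6) = 1.189
  v = (2 - (-4)·1.189) / (-5) = -1.351
Iteration 3:
  u = (5 - (2)·-1.351) / (6) = 1.284
  v = (2 - (-4)·1.284) / (-5) = -1.427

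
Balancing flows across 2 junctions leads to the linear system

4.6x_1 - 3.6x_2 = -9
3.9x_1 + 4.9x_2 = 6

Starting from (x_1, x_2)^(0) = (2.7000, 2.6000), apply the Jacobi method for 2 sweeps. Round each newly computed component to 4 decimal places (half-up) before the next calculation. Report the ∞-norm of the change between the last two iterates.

2.7583

Iteration 1:
  x_1 = (-9 - (-3.6)·2.6000) / (4.6) = 0.0783
  x_2 = (6 - (3.9)·2.7000) / (4.9) = -0.9245
Iteration 2:
  x_1 = (-9 - (-3.6)·-0.9245) / (4.6) = -2.6800
  x_2 = (6 - (3.9)·0.0783) / (4.9) = 1.1622
Change: (-2.7583, 2.0867) → max |·| = 2.7583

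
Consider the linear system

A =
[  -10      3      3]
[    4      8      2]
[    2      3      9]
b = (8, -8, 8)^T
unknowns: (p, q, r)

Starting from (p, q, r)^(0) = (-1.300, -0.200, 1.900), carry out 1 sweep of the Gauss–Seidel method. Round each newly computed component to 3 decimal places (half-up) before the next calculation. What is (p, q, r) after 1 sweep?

(-0.290, -1.330, 1.397)

Iteration 1:
  p = (8 - (3)·-0.200 - (3)·1.900) / (-10) = -0.290
  q = (-8 - (4)·-0.290 - (2)·1.900) / (8) = -1.330
  r = (8 - (2)·-0.290 - (3)·-1.330) / (9) = 1.397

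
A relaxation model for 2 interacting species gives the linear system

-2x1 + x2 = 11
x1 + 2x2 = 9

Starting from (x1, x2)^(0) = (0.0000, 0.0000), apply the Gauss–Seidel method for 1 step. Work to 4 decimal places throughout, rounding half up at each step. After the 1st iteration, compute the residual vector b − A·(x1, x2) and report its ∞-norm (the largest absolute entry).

7.2500

Iteration 1:
  x1 = (11 - (1)·0.0000) / (-2) = -5.5000
  x2 = (9 - (1)·-5.5000) / (2) = 7.2500
Residual b − A·x = (-7.2500, 0.0000); ∞-norm = 7.2500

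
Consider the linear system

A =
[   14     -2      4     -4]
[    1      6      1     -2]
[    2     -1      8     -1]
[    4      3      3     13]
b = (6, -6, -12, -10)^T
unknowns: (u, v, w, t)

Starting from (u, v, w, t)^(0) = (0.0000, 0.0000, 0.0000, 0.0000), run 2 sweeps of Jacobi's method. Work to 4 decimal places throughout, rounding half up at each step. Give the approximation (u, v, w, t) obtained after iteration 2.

(0.4945, -1.0778, -1.8283, -0.3242)

Iteration 1:
  u = (6 - (-2)·0.0000 - (4)·0.0000 - (-4)·0.0000) / (14) = 0.4286
  v = (-6 - (1)·0.0000 - (1)·0.0000 - (-2)·0.0000) / (6) = -1.0000
  w = (-12 - (2)·0.0000 - (-1)·0.0000 - (-1)·0.0000) / (8) = -1.5000
  t = (-10 - (4)·0.0000 - (3)·0.0000 - (3)·0.0000) / (13) = -0.7692
Iteration 2:
  u = (6 - (-2)·-1.0000 - (4)·-1.5000 - (-4)·-0.7692) / (14) = 0.4945
  v = (-6 - (1)·0.4286 - (1)·-1.5000 - (-2)·-0.7692) / (6) = -1.0778
  w = (-12 - (2)·0.4286 - (-1)·-1.0000 - (-1)·-0.7692) / (8) = -1.8283
  t = (-10 - (4)·0.4286 - (3)·-1.0000 - (3)·-1.5000) / (13) = -0.3242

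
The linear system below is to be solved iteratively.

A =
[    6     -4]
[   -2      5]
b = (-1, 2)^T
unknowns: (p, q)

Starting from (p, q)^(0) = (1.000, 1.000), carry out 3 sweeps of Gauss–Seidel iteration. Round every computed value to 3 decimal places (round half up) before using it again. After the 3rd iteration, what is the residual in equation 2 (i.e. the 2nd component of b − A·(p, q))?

-0.001

Iteration 1:
  p = (-1 - (-4)·1.000) / (6) = 0.500
  q = (2 - (-2)·0.500) / (5) = 0.600
Iteration 2:
  p = (-1 - (-4)·0.600) / (6) = 0.233
  q = (2 - (-2)·0.233) / (5) = 0.493
Iteration 3:
  p = (-1 - (-4)·0.493) / (6) = 0.162
  q = (2 - (-2)·0.162) / (5) = 0.465
Residual b − A·x = (-0.112, -0.001)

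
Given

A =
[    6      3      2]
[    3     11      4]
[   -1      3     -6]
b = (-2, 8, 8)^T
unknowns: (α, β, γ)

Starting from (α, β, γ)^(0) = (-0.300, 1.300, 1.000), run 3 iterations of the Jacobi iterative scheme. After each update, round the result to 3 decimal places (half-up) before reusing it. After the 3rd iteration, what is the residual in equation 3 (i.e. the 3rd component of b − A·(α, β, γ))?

0.168

Iteration 1:
  α = (-2 - (3)·1.300 - (2)·1.000) / (6) = -1.317
  β = (8 - (3)·-0.300 - (4)·1.000) / (11) = 0.445
  γ = (8 - (-1)·-0.300 - (3)·1.300) / (-6) = -0.633
Iteration 2:
  α = (-2 - (3)·0.445 - (2)·-0.633) / (6) = -0.345
  β = (8 - (3)·-1.317 - (4)·-0.633) / (11) = 1.317
  γ = (8 - (-1)·-1.317 - (3)·0.445) / (-6) = -0.891
Iteration 3:
  α = (-2 - (3)·1.317 - (2)·-0.891) / (6) = -0.695
  β = (8 - (3)·-0.345 - (4)·-0.891) / (11) = 1.145
  γ = (8 - (-1)·-0.345 - (3)·1.317) / (-6) = -0.617
Residual b − A·x = (-0.031, -0.042, 0.168)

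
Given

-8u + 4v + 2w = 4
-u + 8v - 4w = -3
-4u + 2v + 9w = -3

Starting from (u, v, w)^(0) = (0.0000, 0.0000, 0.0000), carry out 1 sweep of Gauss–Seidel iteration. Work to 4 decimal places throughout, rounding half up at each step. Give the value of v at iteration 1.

Iteration 1:
  u = (4 - (4)·0.0000 - (2)·0.0000) / (-8) = -0.5000
  v = (-3 - (-1)·-0.5000 - (-4)·0.0000) / (8) = -0.4375
  w = (-3 - (-4)·-0.5000 - (2)·-0.4375) / (9) = -0.4583

-0.4375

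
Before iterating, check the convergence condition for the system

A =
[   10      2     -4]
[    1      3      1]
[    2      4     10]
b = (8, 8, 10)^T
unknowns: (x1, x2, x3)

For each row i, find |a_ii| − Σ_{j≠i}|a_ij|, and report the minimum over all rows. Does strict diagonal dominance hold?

1

row 1: |10| − (2+4) = 4
row 2: |3| − (1+1) = 1
row 3: |10| − (2+4) = 4
minimum over rows = 1 → strictly diagonally dominant (convergence guaranteed)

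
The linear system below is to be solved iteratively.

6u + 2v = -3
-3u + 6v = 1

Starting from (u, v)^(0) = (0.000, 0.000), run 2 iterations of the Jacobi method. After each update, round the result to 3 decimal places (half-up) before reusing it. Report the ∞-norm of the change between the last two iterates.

Iteration 1:
  u = (-3 - (2)·0.000) / (6) = -0.500
  v = (1 - (-3)·0.000) / (6) = 0.167
Iteration 2:
  u = (-3 - (2)·0.167) / (6) = -0.556
  v = (1 - (-3)·-0.500) / (6) = -0.083
Change: (-0.056, -0.250) → max |·| = 0.250

0.250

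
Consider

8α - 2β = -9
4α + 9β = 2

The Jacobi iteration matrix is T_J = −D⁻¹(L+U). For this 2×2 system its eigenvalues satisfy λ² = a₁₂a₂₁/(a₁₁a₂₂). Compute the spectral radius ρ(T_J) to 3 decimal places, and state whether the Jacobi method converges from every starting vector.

0.333

a₁₂a₂₁/(a₁₁a₂₂) = (-2)·(4) / ((8)·(9)) = -0.111111
ρ = √|-0.111111| = √0.111111 = 0.333
ρ < 1, so Jacobi converges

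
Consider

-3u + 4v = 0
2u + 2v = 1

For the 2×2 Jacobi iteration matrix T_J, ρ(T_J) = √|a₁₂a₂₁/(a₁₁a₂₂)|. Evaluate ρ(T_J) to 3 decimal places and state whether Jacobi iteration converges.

1.155

a₁₂a₂₁/(a₁₁a₂₂) = (4)·(2) / ((-3)·(2)) = -1.333333
ρ = √|-1.333333| = √1.333333 = 1.155
ρ > 1, so Jacobi diverges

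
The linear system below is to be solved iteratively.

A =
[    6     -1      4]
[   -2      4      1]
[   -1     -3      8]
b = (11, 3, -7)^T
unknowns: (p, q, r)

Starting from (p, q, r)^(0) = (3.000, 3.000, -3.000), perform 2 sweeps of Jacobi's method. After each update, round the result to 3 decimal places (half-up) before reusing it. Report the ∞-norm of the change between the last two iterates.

Iteration 1:
  p = (11 - (-1)·3.000 - (4)·-3.000) / (6) = 4.333
  q = (3 - (-2)·3.000 - (1)·-3.000) / (4) = 3.000
  r = (-7 - (-1)·3.000 - (-3)·3.000) / (8) = 0.625
Iteration 2:
  p = (11 - (-1)·3.000 - (4)·0.625) / (6) = 1.917
  q = (3 - (-2)·4.333 - (1)·0.625) / (4) = 2.760
  r = (-7 - (-1)·4.333 - (-3)·3.000) / (8) = 0.792
Change: (-2.416, -0.240, 0.167) → max |·| = 2.416

2.416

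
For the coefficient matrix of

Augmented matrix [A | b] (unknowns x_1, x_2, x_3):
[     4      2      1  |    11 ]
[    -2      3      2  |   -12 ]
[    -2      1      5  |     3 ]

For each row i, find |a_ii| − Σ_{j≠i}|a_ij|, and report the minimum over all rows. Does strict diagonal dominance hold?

row 1: |4| − (2+1) = 1
row 2: |3| − (2+2) = -1
row 3: |5| − (2+1) = 2
minimum over rows = -1 → not strictly diagonally dominant

-1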